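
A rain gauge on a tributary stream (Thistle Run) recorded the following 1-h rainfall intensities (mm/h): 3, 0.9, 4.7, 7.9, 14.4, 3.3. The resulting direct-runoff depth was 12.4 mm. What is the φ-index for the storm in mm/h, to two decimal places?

Only the 2 blocks with intensity above φ contribute runoff: 7.9, 14.4 mm/h.
Σ(I−φ)·Δt = d  ⇒  (7.9+14.4 − 2φ)·1 = 12.4
φ = (22.30 − 12.4/1) / 2 = 4.95 mm/h.

φ ≈ 4.95 mm/h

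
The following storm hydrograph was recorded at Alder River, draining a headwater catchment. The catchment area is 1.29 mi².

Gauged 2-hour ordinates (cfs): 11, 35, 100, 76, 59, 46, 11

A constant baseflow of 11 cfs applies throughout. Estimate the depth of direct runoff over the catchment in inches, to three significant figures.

d ≈ 0.627 in

Direct runoff: 0.0, 24.0, 89.0, 65.0, 48.0, 35.0, 0.0 cfs; ΣQ_DR = 261.0 cfs.
V = ΣQ_DR · Δt = 261.0 × 7200 s = 1.879 × 10^6 ft³.
Over A = 1.29 mi², depth = V / A = 0.627 in.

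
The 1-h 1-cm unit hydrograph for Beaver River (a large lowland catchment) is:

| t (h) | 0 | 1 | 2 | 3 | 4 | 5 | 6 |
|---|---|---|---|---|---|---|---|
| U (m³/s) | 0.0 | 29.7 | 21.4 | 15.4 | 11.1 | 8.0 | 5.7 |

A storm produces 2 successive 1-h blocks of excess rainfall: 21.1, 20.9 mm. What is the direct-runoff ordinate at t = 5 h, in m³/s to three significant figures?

By discrete convolution, Q_j = Σ (P_i / 10 mm) · U_{j−i}.
At t = 5 h (j=5): Q = (21.1/10)·8.0 + (20.9/10)·11.1 = 40.1 m³/s.

Q ≈ 40.1 m³/s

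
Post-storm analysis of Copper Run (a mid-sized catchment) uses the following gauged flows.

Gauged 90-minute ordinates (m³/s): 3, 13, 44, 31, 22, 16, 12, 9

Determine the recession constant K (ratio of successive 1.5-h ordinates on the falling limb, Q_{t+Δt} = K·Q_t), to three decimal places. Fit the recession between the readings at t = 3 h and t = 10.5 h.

K ≈ 0.728

Using the recession-limb readings at t = 3 h and t = 10.5 h: Q falls from 44 to 9 m³/s over 5 intervals.
K = (Q₂/Q₁)^(1/5) = (9/44)^(1/5) = 0.728.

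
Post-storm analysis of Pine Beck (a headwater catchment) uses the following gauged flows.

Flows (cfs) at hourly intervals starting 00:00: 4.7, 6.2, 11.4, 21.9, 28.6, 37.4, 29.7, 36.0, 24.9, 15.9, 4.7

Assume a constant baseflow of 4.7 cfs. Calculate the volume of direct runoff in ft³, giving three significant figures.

Direct-runoff ordinates (Q − Q_b): 0.0, 1.5, 6.7, 17.2, 23.9, 32.7, 25.0, 31.3, 20.2, 11.2, 0.0 cfs.
ΣQ_DR = 169.7 cfs.
With Δt = 1 h = 3600 s, V = ΣQ_DR · Δt = 169.7 × 3600 = 6.11 × 10^5 ft³.

V ≈ 6.11 × 10^5 ft³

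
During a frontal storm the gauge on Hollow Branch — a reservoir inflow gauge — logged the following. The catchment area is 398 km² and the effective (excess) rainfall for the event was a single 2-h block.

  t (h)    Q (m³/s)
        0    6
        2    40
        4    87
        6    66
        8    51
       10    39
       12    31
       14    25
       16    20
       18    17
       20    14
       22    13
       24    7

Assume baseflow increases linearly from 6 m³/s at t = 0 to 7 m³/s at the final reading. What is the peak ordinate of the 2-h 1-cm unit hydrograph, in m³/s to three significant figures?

U_p ≈ 135 m³/s

Direct runoff: 0.00, 33.92, 80.83, 59.75, 44.67, 32.58, 24.50, 18.42, 13.33, 10.25, 7.17, 6.08, 0.00 m³/s; ΣQ_DR = 331.5 m³/s, peak = 80.83 m³/s.
Runoff depth d = ΣQ_DR·Δt / A = 331.5 × 7200 / (398 km²) = 5.997 mm.
The 1-cm UH is the DRH scaled by (10 mm)/d, so U_p = 80.83 × 10/5.997 = 135 m³/s.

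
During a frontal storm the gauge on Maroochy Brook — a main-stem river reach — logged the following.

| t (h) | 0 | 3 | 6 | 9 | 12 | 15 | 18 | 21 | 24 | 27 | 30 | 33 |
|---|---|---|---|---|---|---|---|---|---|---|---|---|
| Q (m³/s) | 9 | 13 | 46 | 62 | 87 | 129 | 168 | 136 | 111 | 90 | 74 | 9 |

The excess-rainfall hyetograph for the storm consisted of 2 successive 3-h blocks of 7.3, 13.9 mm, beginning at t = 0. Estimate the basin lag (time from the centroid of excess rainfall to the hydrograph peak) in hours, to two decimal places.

Centroid of excess rainfall: t_c = Σ P_i·t̄_i / ΣP_i = 3.4670 h (block centres at 1.5, 4.5 h).
Hydrograph peak occurs at t = 18 h, so basin lag t_L = 18 − 3.4670 = 14.53 h.

t_L ≈ 14.53 h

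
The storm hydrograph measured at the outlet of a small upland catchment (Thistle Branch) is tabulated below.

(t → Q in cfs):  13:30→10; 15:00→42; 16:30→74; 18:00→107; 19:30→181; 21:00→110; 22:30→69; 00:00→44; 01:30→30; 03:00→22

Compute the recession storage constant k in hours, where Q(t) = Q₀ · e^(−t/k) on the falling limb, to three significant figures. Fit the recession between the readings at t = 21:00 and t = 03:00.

k ≈ 3.73 h

On the falling limb, Q drops from 110 to 22 cfs between t = 21:00 and t = 03:00 (Δt = 6 h).
k = −Δt / ln(Q₂/Q₁) = −6 / ln(22/110) = 3.73 h.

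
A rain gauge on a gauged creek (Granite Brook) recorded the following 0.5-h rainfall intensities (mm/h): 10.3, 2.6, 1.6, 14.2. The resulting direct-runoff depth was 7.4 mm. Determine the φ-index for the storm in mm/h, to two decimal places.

Only the 2 blocks with intensity above φ contribute runoff: 10.3, 14.2 mm/h.
Σ(I−φ)·Δt = d  ⇒  (10.3+14.2 − 2φ)·0.5 = 7.4
φ = (24.50 − 7.4/0.5) / 2 = 4.85 mm/h.

φ ≈ 4.85 mm/h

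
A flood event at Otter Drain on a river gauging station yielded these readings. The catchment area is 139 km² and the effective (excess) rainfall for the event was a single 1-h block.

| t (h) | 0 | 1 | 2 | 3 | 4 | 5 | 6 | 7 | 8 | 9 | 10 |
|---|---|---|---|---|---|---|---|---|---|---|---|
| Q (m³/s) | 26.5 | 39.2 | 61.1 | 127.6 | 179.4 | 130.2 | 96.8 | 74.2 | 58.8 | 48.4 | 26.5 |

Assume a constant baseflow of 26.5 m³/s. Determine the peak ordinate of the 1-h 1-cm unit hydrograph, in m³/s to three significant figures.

U_p ≈ 102 m³/s

Direct runoff: 0.0, 12.7, 34.6, 101.1, 152.9, 103.7, 70.3, 47.7, 32.3, 21.9, 0.0 m³/s; ΣQ_DR = 577.2 m³/s, peak = 152.9 m³/s.
Runoff depth d = ΣQ_DR·Δt / A = 577.2 × 3600 / (139 km²) = 14.95 mm.
The 1-cm UH is the DRH scaled by (10 mm)/d, so U_p = 152.9 × 10/14.95 = 102 m³/s.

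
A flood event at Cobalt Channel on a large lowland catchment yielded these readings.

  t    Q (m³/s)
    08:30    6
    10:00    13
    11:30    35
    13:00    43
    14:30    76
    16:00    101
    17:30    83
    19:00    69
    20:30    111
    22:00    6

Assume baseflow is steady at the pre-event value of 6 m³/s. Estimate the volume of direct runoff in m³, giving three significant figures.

V ≈ 2.61 × 10^6 m³

Direct-runoff ordinates (Q − Q_b): 0.0, 7.0, 29.0, 37.0, 70.0, 95.0, 77.0, 63.0, 105.0, 0.0 m³/s.
ΣQ_DR = 483.0 m³/s.
With Δt = 1.5 h = 5400 s, V = ΣQ_DR · Δt = 483.0 × 5400 = 2.61 × 10^6 m³.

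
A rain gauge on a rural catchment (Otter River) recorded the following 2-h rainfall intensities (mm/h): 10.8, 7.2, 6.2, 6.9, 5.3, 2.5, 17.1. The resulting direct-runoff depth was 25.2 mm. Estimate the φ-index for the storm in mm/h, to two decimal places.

Only the 2 blocks with intensity above φ contribute runoff: 10.8, 17.1 mm/h.
Σ(I−φ)·Δt = d  ⇒  (10.8+17.1 − 2φ)·2 = 25.2
φ = (27.90 − 25.2/2) / 2 = 7.65 mm/h.

φ ≈ 7.65 mm/h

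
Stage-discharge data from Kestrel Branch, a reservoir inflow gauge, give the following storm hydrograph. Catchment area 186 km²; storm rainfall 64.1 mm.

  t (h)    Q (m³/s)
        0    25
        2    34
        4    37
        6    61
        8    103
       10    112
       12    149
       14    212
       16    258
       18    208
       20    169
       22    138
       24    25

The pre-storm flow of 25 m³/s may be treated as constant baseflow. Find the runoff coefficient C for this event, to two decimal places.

ΣQ_DR = 1206 m³/s; V = ΣQ_DR·Δt = 8.683 × 10^6 m³.
Runoff depth d = V / A = 46.68 mm.
C = d / P = 46.68 / 64.1 = 0.73.

C ≈ 0.73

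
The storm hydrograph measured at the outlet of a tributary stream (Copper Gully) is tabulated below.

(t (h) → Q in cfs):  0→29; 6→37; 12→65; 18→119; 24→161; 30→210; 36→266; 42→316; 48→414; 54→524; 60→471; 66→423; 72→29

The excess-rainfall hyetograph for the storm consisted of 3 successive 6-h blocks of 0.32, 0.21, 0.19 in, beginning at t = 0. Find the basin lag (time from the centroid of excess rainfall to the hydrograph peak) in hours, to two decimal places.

Centroid of excess rainfall: t_c = Σ P_i·t̄_i / ΣP_i = 7.9167 h (block centres at 3, 9, 15 h).
Hydrograph peak occurs at t = 54 h, so basin lag t_L = 54 − 7.9167 = 46.08 h.

t_L ≈ 46.08 h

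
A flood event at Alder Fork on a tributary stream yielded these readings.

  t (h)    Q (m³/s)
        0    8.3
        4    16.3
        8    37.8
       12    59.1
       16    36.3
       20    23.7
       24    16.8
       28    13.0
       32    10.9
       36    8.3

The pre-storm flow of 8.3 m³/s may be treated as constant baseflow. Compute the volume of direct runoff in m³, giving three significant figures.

V ≈ 2.12 × 10^6 m³

Direct-runoff ordinates (Q − Q_b): 0.0, 8.0, 29.5, 50.8, 28.0, 15.4, 8.5, 4.7, 2.6, 0.0 m³/s.
ΣQ_DR = 147.5 m³/s.
With Δt = 4 h = 14400 s, V = ΣQ_DR · Δt = 147.5 × 14400 = 2.12 × 10^6 m³.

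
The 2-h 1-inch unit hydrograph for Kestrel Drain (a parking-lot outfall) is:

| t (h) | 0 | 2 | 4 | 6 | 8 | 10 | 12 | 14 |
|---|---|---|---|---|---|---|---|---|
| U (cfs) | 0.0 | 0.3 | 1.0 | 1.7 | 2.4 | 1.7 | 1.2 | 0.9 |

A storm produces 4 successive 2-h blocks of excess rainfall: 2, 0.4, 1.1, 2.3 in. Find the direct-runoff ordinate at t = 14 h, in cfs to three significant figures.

Q ≈ 9.67 cfs

By discrete convolution, Q_j = Σ (P_i / 1 in) · U_{j−i}.
At t = 14 h (j=7): Q = (2/1)·0.9 + (0.4/1)·1.2 + (1.1/1)·1.7 + (2.3/1)·2.4 = 9.67 cfs.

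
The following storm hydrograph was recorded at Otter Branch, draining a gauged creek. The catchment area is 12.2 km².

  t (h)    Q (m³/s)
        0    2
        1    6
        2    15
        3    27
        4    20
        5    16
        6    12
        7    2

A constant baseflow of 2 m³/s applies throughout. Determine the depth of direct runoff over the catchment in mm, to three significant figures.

d ≈ 24.8 mm

Direct runoff: 0.0, 4.0, 13.0, 25.0, 18.0, 14.0, 10.0, 0.0 m³/s; ΣQ_DR = 84.00 m³/s.
V = ΣQ_DR · Δt = 84.00 × 3600 s = 3.024 × 10^5 m³.
Over A = 12.2 km², depth = V / A = 24.8 mm.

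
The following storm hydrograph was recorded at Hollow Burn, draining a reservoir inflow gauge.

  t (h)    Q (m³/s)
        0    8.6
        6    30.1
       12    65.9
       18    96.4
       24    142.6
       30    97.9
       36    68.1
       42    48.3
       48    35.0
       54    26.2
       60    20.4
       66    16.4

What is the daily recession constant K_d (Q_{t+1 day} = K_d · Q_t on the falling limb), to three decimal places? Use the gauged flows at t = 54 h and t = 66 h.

Between t = 54 h and t = 66 h the flow falls from 26.2 to 16.4 m³/s over 2×6 h = 12 h.
Per-interval ratio K = (16.4/26.2)^(1/2) = 0.7912; K_d = K^(24/6) = 0.392.

K_d ≈ 0.392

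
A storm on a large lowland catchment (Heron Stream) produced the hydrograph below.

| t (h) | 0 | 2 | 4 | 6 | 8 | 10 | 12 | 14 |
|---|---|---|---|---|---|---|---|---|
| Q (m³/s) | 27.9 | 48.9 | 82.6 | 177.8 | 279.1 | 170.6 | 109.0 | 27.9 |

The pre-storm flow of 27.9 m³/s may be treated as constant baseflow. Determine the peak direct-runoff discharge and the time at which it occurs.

Subtracting baseflow gives direct-runoff ordinates: 0.0, 21.0, 54.7, 149.9, 251.2, 142.7, 81.1, 0.0 m³/s.
The maximum is 251.2 m³/s, occurring at the reading for t = 8 h.

Q_p = 251.2 m³/s at t = 8 h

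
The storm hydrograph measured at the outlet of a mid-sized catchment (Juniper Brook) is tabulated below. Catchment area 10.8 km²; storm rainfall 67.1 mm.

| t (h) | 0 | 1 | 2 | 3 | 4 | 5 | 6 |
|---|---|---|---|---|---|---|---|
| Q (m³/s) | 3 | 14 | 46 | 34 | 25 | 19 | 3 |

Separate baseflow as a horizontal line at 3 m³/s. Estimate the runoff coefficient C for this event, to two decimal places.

ΣQ_DR = 123.0 m³/s; V = ΣQ_DR·Δt = 4.428 × 10^5 m³.
Runoff depth d = V / A = 41.00 mm.
C = d / P = 41.00 / 67.1 = 0.61.

C ≈ 0.61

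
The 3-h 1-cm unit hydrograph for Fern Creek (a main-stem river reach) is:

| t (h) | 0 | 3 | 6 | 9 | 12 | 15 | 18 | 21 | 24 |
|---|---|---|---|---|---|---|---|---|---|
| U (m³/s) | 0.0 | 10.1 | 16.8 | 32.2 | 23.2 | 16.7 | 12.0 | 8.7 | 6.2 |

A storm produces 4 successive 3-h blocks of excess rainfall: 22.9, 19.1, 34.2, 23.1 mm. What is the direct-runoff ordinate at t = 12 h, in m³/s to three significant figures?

By discrete convolution, Q_j = Σ (P_i / 10 mm) · U_{j−i}.
At t = 12 h (j=4): Q = (22.9/10)·23.2 + (19.1/10)·32.2 + (34.2/10)·16.8 + (23.1/10)·10.1 = 195 m³/s.

Q ≈ 195 m³/s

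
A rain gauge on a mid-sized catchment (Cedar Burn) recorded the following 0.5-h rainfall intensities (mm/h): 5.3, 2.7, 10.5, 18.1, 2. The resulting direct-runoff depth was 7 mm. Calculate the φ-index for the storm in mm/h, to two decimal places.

φ ≈ 7.30 mm/h

Only the 2 blocks with intensity above φ contribute runoff: 10.5, 18.1 mm/h.
Σ(I−φ)·Δt = d  ⇒  (10.5+18.1 − 2φ)·0.5 = 7
φ = (28.60 − 7/0.5) / 2 = 7.30 mm/h.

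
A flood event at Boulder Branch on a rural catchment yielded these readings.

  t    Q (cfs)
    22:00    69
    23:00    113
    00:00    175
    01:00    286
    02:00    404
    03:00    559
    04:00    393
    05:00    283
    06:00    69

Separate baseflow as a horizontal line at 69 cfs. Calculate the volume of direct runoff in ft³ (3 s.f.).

V ≈ 6.23 × 10^6 ft³

Direct-runoff ordinates (Q − Q_b): 0.0, 44.0, 106.0, 217.0, 335.0, 490.0, 324.0, 214.0, 0.0 cfs.
ΣQ_DR = 1730 cfs.
With Δt = 1 h = 3600 s, V = ΣQ_DR · Δt = 1730 × 3600 = 6.23 × 10^6 ft³.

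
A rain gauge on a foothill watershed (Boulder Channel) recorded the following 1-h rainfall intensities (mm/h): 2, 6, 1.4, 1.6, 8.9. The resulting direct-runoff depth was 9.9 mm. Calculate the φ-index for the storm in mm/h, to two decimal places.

φ ≈ 2.50 mm/h

Only the 2 blocks with intensity above φ contribute runoff: 6, 8.9 mm/h.
Σ(I−φ)·Δt = d  ⇒  (6+8.9 − 2φ)·1 = 9.9
φ = (14.90 − 9.9/1) / 2 = 2.50 mm/h.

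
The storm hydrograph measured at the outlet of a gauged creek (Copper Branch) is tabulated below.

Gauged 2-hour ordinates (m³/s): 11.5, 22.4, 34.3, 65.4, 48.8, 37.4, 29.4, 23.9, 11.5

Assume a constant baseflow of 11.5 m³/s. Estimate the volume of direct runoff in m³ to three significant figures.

Direct-runoff ordinates (Q − Q_b): 0.0, 10.9, 22.8, 53.9, 37.3, 25.9, 17.9, 12.4, 0.0 m³/s.
ΣQ_DR = 181.1 m³/s.
With Δt = 2 h = 7200 s, V = ΣQ_DR · Δt = 181.1 × 7200 = 1.30 × 10^6 m³.

V ≈ 1.30 × 10^6 m³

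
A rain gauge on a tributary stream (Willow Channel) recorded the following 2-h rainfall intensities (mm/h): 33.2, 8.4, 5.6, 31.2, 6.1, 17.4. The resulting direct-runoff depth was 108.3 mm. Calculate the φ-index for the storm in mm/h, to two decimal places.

φ ≈ 9.22 mm/h

Only the 3 blocks with intensity above φ contribute runoff: 33.2, 31.2, 17.4 mm/h.
Σ(I−φ)·Δt = d  ⇒  (33.2+31.2+17.4 − 3φ)·2 = 108.3
φ = (81.80 − 108.3/2) / 3 = 9.22 mm/h.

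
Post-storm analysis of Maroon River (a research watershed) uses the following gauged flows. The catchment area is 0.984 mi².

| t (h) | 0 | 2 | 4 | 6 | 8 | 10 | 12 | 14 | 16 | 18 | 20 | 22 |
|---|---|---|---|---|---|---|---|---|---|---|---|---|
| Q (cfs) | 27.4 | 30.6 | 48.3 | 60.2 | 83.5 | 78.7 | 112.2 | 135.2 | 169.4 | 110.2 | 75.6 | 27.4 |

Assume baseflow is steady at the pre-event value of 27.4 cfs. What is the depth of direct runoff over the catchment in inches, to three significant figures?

Direct runoff: 0.0, 3.2, 20.9, 32.8, 56.1, 51.3, 84.8, 107.8, 142.0, 82.8, 48.2, 0.0 cfs; ΣQ_DR = 629.9 cfs.
V = ΣQ_DR · Δt = 629.9 × 7200 s = 4.535 × 10^6 ft³.
Over A = 0.984 mi², depth = V / A = 1.98 in.

d ≈ 1.98 in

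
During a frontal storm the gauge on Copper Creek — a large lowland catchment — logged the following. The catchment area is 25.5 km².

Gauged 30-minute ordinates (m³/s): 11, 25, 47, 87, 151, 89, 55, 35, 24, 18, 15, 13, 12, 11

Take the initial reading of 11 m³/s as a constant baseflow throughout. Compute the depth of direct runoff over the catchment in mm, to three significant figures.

Direct runoff: 0.0, 14.0, 36.0, 76.0, 140.0, 78.0, 44.0, 24.0, 13.0, 7.0, 4.0, 2.0, 1.0, 0.0 m³/s; ΣQ_DR = 439.0 m³/s.
V = ΣQ_DR · Δt = 439.0 × 1800 s = 7.902 × 10^5 m³.
Over A = 25.5 km², depth = V / A = 31.0 mm.

d ≈ 31.0 mm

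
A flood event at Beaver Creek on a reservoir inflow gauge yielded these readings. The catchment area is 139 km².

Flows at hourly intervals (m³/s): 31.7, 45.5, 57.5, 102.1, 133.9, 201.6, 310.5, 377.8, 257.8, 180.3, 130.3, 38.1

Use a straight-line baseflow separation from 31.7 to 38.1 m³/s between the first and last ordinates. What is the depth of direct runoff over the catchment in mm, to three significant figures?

Direct runoff: 0.00, 13.22, 24.64, 68.65, 99.87, 166.99, 275.31, 342.03, 221.45, 143.36, 92.78, 0.00 m³/s; ΣQ_DR = 1448 m³/s.
V = ΣQ_DR · Δt = 1448 × 3600 s = 5.214 × 10^6 m³.
Over A = 139 km², depth = V / A = 37.5 mm.

d ≈ 37.5 mm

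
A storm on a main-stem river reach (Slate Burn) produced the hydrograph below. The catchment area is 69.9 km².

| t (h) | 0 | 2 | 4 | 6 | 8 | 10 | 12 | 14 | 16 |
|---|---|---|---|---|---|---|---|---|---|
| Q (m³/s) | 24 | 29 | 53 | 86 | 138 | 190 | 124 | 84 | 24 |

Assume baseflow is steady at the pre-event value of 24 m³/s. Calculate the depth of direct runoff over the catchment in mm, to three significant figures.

d ≈ 55.2 mm

Direct runoff: 0.0, 5.0, 29.0, 62.0, 114.0, 166.0, 100.0, 60.0, 0.0 m³/s; ΣQ_DR = 536.0 m³/s.
V = ΣQ_DR · Δt = 536.0 × 7200 s = 3.859 × 10^6 m³.
Over A = 69.9 km², depth = V / A = 55.2 mm.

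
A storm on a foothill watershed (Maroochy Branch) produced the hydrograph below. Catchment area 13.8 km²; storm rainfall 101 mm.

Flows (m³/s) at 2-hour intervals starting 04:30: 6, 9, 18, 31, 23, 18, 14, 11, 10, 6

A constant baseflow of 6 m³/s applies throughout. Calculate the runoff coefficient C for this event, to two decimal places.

C ≈ 0.44

ΣQ_DR = 86.00 m³/s; V = ΣQ_DR·Δt = 6.192 × 10^5 m³.
Runoff depth d = V / A = 44.87 mm.
C = d / P = 44.87 / 101 = 0.44.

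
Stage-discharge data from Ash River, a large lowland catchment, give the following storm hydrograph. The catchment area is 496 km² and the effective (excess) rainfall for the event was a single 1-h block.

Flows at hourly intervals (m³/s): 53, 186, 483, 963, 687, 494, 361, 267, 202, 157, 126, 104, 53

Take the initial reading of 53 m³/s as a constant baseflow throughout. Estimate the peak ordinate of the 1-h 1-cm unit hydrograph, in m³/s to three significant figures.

Direct runoff: 0.0, 133.0, 430.0, 910.0, 634.0, 441.0, 308.0, 214.0, 149.0, 104.0, 73.0, 51.0, 0.0 m³/s; ΣQ_DR = 3447 m³/s, peak = 910.0 m³/s.
Runoff depth d = ΣQ_DR·Δt / A = 3447 × 3600 / (496 km²) = 25.02 mm.
The 1-cm UH is the DRH scaled by (10 mm)/d, so U_p = 910.0 × 10/25.02 = 364 m³/s.

U_p ≈ 364 m³/s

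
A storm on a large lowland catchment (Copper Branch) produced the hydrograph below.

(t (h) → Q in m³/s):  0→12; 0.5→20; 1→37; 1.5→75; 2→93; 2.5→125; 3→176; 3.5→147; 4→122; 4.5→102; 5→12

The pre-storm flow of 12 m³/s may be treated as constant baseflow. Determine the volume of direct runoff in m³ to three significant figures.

Direct-runoff ordinates (Q − Q_b): 0.0, 8.0, 25.0, 63.0, 81.0, 113.0, 164.0, 135.0, 110.0, 90.0, 0.0 m³/s.
ΣQ_DR = 789.0 m³/s.
With Δt = 0.5 h = 1800 s, V = ΣQ_DR · Δt = 789.0 × 1800 = 1.42 × 10^6 m³.

V ≈ 1.42 × 10^6 m³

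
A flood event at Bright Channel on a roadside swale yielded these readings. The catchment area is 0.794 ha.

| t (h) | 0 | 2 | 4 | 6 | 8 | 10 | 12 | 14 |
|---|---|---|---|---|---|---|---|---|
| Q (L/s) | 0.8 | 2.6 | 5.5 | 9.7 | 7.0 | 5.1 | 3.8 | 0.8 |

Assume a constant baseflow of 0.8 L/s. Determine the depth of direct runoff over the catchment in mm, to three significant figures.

Direct runoff: 0.0, 1.8, 4.7, 8.9, 6.2, 4.3, 3.0, 0.0 L/s; ΣQ_DR = 28.90 L/s.
V = ΣQ_DR · Δt = 28.90 × 7200 s = 2.081 × 10^5 L.
Over A = 0.794 ha, depth = V / A = 26.2 mm.

d ≈ 26.2 mm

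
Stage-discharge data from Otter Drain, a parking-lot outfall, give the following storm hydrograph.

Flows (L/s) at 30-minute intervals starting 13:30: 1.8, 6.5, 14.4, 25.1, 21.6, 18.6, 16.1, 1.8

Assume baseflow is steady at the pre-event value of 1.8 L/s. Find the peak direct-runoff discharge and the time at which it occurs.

Subtracting baseflow gives direct-runoff ordinates: 0.0, 4.7, 12.6, 23.3, 19.8, 16.8, 14.3, 0.0 L/s.
The maximum is 23.3 L/s, occurring at the reading for t = 15:00.

Q_p = 23.3 L/s at t = 15:00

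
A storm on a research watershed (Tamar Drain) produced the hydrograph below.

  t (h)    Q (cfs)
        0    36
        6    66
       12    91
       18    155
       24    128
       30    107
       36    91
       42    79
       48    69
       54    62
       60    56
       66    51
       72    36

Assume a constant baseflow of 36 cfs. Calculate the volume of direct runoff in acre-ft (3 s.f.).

Direct-runoff ordinates (Q − Q_b): 0.0, 30.0, 55.0, 119.0, 92.0, 71.0, 55.0, 43.0, 33.0, 26.0, 20.0, 15.0, 0.0 cfs.
ΣQ_DR = 559.0 cfs.
With Δt = 6 h = 21600 s, V = ΣQ_DR · Δt = 559.0 × 21600 = 1.21 × 10^7 ft³ = 277 acre-ft.

V ≈ 277 acre-ft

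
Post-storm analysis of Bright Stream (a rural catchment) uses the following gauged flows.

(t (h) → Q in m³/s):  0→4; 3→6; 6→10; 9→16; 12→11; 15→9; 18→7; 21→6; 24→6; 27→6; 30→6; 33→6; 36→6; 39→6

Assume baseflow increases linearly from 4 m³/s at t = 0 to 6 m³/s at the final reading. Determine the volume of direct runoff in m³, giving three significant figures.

V ≈ 3.78 × 10^5 m³

Direct-runoff ordinates (Q − Q_b): 0.00, 1.85, 5.69, 11.54, 6.38, 4.23, 2.08, 0.92, 0.77, 0.62, 0.46, 0.31, 0.15, 0.00 m³/s.
ΣQ_DR = 35.00 m³/s.
With Δt = 3 h = 10800 s, V = ΣQ_DR · Δt = 35.00 × 10800 = 3.78 × 10^5 m³.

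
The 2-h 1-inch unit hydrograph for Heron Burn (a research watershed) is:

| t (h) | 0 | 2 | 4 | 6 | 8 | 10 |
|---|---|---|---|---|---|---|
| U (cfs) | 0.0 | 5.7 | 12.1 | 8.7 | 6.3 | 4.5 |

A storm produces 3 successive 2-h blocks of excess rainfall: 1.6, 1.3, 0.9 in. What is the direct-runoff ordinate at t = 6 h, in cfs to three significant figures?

Q ≈ 34.8 cfs

By discrete convolution, Q_j = Σ (P_i / 1 in) · U_{j−i}.
At t = 6 h (j=3): Q = (1.6/1)·8.7 + (1.3/1)·12.1 + (0.9/1)·5.7 = 34.8 cfs.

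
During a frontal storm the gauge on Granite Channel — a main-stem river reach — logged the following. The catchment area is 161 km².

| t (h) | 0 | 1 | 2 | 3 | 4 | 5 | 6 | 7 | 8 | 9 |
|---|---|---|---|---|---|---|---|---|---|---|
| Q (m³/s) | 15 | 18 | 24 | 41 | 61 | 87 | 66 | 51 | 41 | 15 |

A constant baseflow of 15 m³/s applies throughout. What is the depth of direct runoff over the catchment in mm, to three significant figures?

d ≈ 6.01 mm

Direct runoff: 0.0, 3.0, 9.0, 26.0, 46.0, 72.0, 51.0, 36.0, 26.0, 0.0 m³/s; ΣQ_DR = 269.0 m³/s.
V = ΣQ_DR · Δt = 269.0 × 3600 s = 9.684 × 10^5 m³.
Over A = 161 km², depth = V / A = 6.01 mm.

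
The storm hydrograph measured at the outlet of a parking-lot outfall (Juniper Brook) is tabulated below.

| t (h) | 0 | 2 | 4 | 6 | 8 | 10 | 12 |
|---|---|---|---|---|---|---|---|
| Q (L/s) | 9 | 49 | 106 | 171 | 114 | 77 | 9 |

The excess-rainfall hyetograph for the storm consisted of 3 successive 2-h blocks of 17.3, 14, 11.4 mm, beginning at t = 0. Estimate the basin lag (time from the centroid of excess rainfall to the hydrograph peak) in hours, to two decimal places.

Centroid of excess rainfall: t_c = Σ P_i·t̄_i / ΣP_i = 2.7237 h (block centres at 1, 3, 5 h).
Hydrograph peak occurs at t = 6 h, so basin lag t_L = 6 − 2.7237 = 3.28 h.

t_L ≈ 3.28 h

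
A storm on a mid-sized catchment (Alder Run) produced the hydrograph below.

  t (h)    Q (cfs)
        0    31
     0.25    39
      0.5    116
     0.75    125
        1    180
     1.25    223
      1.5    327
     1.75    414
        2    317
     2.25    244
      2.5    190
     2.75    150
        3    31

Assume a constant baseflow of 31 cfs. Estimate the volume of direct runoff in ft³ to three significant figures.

V ≈ 1.79 × 10^6 ft³

Direct-runoff ordinates (Q − Q_b): 0.0, 8.0, 85.0, 94.0, 149.0, 192.0, 296.0, 383.0, 286.0, 213.0, 159.0, 119.0, 0.0 cfs.
ΣQ_DR = 1984 cfs.
With Δt = 0.25 h = 900 s, V = ΣQ_DR · Δt = 1984 × 900 = 1.79 × 10^6 ft³.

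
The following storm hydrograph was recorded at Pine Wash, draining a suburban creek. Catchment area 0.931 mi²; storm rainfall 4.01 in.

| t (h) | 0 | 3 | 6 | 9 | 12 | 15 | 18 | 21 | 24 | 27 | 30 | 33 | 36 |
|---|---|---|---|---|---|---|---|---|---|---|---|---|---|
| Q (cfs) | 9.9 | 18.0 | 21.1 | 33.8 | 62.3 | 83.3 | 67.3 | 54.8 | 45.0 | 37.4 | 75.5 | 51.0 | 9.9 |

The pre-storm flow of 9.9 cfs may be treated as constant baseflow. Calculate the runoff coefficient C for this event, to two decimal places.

ΣQ_DR = 440.6 cfs; V = ΣQ_DR·Δt = 4.758 × 10^6 ft³.
Runoff depth d = V / A = 2.200 in.
C = d / P = 2.200 / 4.01 = 0.55.

C ≈ 0.55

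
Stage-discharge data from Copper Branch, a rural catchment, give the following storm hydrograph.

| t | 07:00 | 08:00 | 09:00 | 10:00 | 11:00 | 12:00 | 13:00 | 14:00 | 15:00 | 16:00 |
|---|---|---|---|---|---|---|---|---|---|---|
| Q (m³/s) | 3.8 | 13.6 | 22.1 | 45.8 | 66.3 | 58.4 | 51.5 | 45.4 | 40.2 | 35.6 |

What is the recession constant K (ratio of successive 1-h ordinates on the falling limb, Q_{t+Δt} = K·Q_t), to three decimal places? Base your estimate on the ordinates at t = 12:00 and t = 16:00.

Using the recession-limb readings at t = 12:00 and t = 16:00: Q falls from 58.4 to 35.6 m³/s over 4 intervals.
K = (Q₂/Q₁)^(1/4) = (35.6/58.4)^(1/4) = 0.884.

K ≈ 0.884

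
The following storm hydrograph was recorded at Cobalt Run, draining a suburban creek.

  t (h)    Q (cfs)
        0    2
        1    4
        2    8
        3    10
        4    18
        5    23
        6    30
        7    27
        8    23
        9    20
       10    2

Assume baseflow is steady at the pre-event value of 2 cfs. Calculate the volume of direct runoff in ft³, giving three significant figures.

V ≈ 5.22 × 10^5 ft³

Direct-runoff ordinates (Q − Q_b): 0.0, 2.0, 6.0, 8.0, 16.0, 21.0, 28.0, 25.0, 21.0, 18.0, 0.0 cfs.
ΣQ_DR = 145.0 cfs.
With Δt = 1 h = 3600 s, V = ΣQ_DR · Δt = 145.0 × 3600 = 5.22 × 10^5 ft³.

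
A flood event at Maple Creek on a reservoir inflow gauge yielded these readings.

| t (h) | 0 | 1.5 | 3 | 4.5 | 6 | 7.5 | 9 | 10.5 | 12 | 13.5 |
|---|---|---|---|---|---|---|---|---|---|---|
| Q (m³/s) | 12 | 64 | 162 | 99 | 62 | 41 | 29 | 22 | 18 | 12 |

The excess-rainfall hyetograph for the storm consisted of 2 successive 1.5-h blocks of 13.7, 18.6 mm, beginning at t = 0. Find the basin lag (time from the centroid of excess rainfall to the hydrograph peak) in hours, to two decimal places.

Centroid of excess rainfall: t_c = Σ P_i·t̄_i / ΣP_i = 1.6138 h (block centres at 0.75, 2.25 h).
Hydrograph peak occurs at t = 3 h, so basin lag t_L = 3 − 1.6138 = 1.39 h.

t_L ≈ 1.39 h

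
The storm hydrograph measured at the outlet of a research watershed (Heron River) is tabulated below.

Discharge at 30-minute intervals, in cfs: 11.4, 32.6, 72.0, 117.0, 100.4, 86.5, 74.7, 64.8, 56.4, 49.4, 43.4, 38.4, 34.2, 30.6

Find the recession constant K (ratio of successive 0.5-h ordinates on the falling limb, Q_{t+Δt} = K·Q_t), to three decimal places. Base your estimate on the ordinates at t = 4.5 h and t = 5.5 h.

K ≈ 0.882

Using the recession-limb readings at t = 4.5 h and t = 5.5 h: Q falls from 49.4 to 38.4 cfs over 2 intervals.
K = (Q₂/Q₁)^(1/2) = (38.4/49.4)^(1/2) = 0.882.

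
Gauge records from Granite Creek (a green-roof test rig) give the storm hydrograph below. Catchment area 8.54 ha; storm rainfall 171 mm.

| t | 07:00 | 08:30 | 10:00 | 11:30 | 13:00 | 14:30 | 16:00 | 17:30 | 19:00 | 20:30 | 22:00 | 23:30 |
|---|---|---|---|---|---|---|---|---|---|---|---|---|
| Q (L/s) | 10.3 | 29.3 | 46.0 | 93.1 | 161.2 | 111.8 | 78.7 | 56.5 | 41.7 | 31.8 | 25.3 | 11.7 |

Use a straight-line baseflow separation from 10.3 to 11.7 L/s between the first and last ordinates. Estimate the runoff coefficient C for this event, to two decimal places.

C ≈ 0.21

ΣQ_DR = 565.4 L/s; V = ΣQ_DR·Δt = 3.053 × 10^6 L.
Runoff depth d = V / A = 35.75 mm.
C = d / P = 35.75 / 171 = 0.21.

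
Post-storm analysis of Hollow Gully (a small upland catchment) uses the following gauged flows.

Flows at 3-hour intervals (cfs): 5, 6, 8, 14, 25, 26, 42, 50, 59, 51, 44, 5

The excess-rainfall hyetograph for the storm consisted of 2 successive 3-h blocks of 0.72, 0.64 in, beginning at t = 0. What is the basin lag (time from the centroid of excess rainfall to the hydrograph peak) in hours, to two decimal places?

Centroid of excess rainfall: t_c = Σ P_i·t̄_i / ΣP_i = 2.9118 h (block centres at 1.5, 4.5 h).
Hydrograph peak occurs at t = 24 h, so basin lag t_L = 24 − 2.9118 = 21.09 h.

t_L ≈ 21.09 h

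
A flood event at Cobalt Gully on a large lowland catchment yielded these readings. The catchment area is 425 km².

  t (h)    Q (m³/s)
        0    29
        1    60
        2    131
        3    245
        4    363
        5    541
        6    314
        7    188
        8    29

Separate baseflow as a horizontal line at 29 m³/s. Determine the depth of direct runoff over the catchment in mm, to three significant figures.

Direct runoff: 0.0, 31.0, 102.0, 216.0, 334.0, 512.0, 285.0, 159.0, 0.0 m³/s; ΣQ_DR = 1639 m³/s.
V = ΣQ_DR · Δt = 1639 × 3600 s = 5.900 × 10^6 m³.
Over A = 425 km², depth = V / A = 13.9 mm.

d ≈ 13.9 mm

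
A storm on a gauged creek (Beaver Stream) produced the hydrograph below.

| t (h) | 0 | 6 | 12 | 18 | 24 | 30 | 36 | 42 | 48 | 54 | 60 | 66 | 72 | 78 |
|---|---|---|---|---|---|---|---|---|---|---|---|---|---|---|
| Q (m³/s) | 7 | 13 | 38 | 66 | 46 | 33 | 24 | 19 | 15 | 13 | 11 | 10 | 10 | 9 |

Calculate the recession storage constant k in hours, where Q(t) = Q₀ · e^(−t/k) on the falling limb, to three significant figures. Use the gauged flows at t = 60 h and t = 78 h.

On the falling limb, Q drops from 11 to 9 m³/s between t = 60 h and t = 78 h (Δt = 18 h).
k = −Δt / ln(Q₂/Q₁) = −18 / ln(9/11) = 89.7 h.

k ≈ 89.7 h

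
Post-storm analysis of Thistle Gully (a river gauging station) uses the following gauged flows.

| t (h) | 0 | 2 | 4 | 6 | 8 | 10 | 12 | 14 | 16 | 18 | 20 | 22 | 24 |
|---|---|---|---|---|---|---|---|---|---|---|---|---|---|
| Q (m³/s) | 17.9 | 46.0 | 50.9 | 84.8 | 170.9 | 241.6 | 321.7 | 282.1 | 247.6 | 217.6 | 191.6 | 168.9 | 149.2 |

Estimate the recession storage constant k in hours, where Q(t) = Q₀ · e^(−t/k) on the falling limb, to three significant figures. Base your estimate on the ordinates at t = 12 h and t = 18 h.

k ≈ 15.3 h

On the falling limb, Q drops from 321.7 to 217.6 m³/s between t = 12 h and t = 18 h (Δt = 6 h).
k = −Δt / ln(Q₂/Q₁) = −6 / ln(217.6/321.7) = 15.3 h.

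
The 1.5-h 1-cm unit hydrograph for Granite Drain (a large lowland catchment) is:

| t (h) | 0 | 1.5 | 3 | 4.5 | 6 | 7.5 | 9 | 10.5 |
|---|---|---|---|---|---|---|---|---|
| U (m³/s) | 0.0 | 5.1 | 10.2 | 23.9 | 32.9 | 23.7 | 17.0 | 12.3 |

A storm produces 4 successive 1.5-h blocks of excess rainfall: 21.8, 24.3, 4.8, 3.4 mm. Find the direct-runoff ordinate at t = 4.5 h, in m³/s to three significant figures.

Q ≈ 79.3 m³/s

By discrete convolution, Q_j = Σ (P_i / 10 mm) · U_{j−i}.
At t = 4.5 h (j=3): Q = (21.8/10)·23.9 + (24.3/10)·10.2 + (4.8/10)·5.1 + (3.4/10)·0.0 = 79.3 m³/s.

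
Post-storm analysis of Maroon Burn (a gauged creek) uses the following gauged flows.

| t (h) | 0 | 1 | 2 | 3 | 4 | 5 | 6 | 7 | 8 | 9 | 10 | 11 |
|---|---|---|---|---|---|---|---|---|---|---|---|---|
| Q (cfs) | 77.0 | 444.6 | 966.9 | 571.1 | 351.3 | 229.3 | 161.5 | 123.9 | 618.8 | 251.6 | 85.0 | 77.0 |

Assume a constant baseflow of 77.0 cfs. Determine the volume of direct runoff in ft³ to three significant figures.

Direct-runoff ordinates (Q − Q_b): 0.0, 367.6, 889.9, 494.1, 274.3, 152.3, 84.5, 46.9, 541.8, 174.6, 8.0, 0.0 cfs.
ΣQ_DR = 3034 cfs.
With Δt = 1 h = 3600 s, V = ΣQ_DR · Δt = 3034 × 3600 = 1.09 × 10^7 ft³.

V ≈ 1.09 × 10^7 ft³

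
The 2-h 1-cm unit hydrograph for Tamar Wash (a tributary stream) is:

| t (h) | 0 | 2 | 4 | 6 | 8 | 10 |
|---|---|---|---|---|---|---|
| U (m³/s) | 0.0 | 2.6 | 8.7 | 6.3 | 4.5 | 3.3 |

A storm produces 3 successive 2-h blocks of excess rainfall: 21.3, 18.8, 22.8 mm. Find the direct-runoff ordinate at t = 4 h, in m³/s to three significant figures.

Q ≈ 23.4 m³/s

By discrete convolution, Q_j = Σ (P_i / 10 mm) · U_{j−i}.
At t = 4 h (j=2): Q = (21.3/10)·8.7 + (18.8/10)·2.6 + (22.8/10)·0.0 = 23.4 m³/s.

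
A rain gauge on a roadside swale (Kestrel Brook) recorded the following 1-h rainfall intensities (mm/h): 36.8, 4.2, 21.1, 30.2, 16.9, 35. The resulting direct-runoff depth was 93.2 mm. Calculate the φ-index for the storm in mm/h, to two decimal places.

Only the 5 blocks with intensity above φ contribute runoff: 36.8, 21.1, 30.2, 16.9, 35 mm/h.
Σ(I−φ)·Δt = d  ⇒  (36.8+21.1+30.2+16.9+35 − 5φ)·1 = 93.2
φ = (140.0 − 93.2/1) / 5 = 9.36 mm/h.

φ ≈ 9.36 mm/h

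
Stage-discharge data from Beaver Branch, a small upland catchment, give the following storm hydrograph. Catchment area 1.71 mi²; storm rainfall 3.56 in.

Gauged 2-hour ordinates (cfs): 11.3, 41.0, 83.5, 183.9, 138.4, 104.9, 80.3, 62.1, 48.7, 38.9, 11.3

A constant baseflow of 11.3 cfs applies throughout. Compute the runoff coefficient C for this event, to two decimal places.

C ≈ 0.35

ΣQ_DR = 680.0 cfs; V = ΣQ_DR·Δt = 4.896 × 10^6 ft³.
Runoff depth d = V / A = 1.232 in.
C = d / P = 1.232 / 3.56 = 0.35.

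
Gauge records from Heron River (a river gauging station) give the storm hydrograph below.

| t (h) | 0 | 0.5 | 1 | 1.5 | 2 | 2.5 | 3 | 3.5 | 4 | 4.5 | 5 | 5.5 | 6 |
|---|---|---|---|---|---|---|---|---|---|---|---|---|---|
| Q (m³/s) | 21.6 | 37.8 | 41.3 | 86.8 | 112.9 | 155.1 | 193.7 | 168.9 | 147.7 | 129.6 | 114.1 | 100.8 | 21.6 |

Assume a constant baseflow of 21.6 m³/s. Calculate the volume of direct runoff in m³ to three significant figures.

Direct-runoff ordinates (Q − Q_b): 0.0, 16.2, 19.7, 65.2, 91.3, 133.5, 172.1, 147.3, 126.1, 108.0, 92.5, 79.2, 0.0 m³/s.
ΣQ_DR = 1051 m³/s.
With Δt = 0.5 h = 1800 s, V = ΣQ_DR · Δt = 1051 × 1800 = 1.89 × 10^6 m³.

V ≈ 1.89 × 10^6 m³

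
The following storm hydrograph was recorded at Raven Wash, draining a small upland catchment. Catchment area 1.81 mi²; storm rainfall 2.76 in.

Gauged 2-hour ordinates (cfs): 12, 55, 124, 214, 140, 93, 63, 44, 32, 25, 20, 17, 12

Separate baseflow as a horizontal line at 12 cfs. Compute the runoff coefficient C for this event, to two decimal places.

ΣQ_DR = 695.0 cfs; V = ΣQ_DR·Δt = 5.004 × 10^6 ft³.
Runoff depth d = V / A = 1.190 in.
C = d / P = 1.190 / 2.76 = 0.43.

C ≈ 0.43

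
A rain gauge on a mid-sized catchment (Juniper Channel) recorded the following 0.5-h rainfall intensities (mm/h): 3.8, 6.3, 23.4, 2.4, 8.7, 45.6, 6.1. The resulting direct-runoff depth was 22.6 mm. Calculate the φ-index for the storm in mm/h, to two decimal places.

Only the 2 blocks with intensity above φ contribute runoff: 23.4, 45.6 mm/h.
Σ(I−φ)·Δt = d  ⇒  (23.4+45.6 − 2φ)·0.5 = 22.6
φ = (69.00 − 22.6/0.5) / 2 = 11.90 mm/h.

φ ≈ 11.90 mm/h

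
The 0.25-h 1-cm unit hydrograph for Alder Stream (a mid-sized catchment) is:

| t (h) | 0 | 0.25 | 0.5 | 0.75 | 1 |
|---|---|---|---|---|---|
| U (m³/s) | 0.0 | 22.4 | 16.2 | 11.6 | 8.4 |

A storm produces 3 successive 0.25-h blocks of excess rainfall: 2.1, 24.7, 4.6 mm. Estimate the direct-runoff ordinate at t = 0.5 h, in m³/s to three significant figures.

By discrete convolution, Q_j = Σ (P_i / 10 mm) · U_{j−i}.
At t = 0.5 h (j=2): Q = (2.1/10)·16.2 + (24.7/10)·22.4 + (4.6/10)·0.0 = 58.7 m³/s.

Q ≈ 58.7 m³/s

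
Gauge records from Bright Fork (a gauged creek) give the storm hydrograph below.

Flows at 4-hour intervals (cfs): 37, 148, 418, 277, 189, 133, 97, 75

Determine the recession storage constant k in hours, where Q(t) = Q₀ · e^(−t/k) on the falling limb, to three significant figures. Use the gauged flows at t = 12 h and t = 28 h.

k ≈ 12.2 h

On the falling limb, Q drops from 277 to 75 cfs between t = 12 h and t = 28 h (Δt = 16 h).
k = −Δt / ln(Q₂/Q₁) = −16 / ln(75/277) = 12.2 h.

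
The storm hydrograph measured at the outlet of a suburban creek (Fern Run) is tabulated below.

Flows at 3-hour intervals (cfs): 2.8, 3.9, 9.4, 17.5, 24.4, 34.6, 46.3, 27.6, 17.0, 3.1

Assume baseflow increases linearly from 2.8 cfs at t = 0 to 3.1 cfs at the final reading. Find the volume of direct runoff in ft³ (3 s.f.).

Direct-runoff ordinates (Q − Q_b): 0.00, 1.07, 6.53, 14.60, 21.47, 31.63, 43.30, 24.57, 13.93, 0.00 cfs.
ΣQ_DR = 157.1 cfs.
With Δt = 3 h = 10800 s, V = ΣQ_DR · Δt = 157.1 × 10800 = 1.70 × 10^6 ft³.

V ≈ 1.70 × 10^6 ft³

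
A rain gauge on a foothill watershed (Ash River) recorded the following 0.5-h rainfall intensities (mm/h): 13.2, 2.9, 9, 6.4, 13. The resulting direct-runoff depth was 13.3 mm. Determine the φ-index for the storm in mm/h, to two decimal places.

φ ≈ 3.75 mm/h

Only the 4 blocks with intensity above φ contribute runoff: 13.2, 9, 6.4, 13 mm/h.
Σ(I−φ)·Δt = d  ⇒  (13.2+9+6.4+13 − 4φ)·0.5 = 13.3
φ = (41.60 − 13.3/0.5) / 4 = 3.75 mm/h.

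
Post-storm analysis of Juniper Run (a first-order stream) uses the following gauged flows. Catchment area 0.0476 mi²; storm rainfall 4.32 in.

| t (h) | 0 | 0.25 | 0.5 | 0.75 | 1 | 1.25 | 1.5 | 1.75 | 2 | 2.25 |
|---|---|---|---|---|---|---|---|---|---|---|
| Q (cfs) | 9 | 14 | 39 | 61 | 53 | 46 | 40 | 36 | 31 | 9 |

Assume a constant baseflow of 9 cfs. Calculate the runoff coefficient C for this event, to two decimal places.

C ≈ 0.47

ΣQ_DR = 248.0 cfs; V = ΣQ_DR·Δt = 2.232 × 10^5 ft³.
Runoff depth d = V / A = 2.018 in.
C = d / P = 2.018 / 4.32 = 0.47.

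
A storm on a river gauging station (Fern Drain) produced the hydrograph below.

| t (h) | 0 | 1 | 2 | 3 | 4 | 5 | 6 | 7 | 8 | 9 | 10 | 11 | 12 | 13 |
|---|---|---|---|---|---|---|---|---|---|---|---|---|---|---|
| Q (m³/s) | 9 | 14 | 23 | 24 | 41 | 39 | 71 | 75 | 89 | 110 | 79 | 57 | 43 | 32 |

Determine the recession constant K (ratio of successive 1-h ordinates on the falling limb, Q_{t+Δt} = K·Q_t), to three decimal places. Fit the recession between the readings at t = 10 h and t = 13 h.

K ≈ 0.740

Using the recession-limb readings at t = 10 h and t = 13 h: Q falls from 79 to 32 m³/s over 3 intervals.
K = (Q₂/Q₁)^(1/3) = (32/79)^(1/3) = 0.740.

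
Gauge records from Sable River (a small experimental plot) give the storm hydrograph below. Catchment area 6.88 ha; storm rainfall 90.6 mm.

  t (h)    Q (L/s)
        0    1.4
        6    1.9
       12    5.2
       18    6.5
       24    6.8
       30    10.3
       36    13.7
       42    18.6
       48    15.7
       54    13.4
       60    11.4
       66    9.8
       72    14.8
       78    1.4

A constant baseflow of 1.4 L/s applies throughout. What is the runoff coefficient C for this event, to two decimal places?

ΣQ_DR = 111.3 L/s; V = ΣQ_DR·Δt = 2.404 × 10^6 L.
Runoff depth d = V / A = 34.94 mm.
C = d / P = 34.94 / 90.6 = 0.39.

C ≈ 0.39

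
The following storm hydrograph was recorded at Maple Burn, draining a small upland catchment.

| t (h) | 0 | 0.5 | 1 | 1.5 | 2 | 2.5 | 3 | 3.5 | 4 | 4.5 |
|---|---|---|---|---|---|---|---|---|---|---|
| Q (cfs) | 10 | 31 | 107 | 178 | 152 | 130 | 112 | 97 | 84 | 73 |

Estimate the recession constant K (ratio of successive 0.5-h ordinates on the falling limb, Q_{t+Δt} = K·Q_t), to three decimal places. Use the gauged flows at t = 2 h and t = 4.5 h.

Using the recession-limb readings at t = 2 h and t = 4.5 h: Q falls from 152 to 73 cfs over 5 intervals.
K = (Q₂/Q₁)^(1/5) = (73/152)^(1/5) = 0.864.

K ≈ 0.864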